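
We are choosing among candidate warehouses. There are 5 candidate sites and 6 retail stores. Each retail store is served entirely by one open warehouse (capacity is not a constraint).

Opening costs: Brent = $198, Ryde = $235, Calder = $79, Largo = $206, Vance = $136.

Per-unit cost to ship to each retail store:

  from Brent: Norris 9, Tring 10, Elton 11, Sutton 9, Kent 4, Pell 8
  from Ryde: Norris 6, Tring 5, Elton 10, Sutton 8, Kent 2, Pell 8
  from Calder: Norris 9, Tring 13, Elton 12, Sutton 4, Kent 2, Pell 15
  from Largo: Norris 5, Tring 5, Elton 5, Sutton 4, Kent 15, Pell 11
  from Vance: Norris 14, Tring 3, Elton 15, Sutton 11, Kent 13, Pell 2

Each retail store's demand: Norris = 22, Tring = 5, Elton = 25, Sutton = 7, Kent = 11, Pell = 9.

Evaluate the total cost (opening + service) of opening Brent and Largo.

Each retail store is assigned to its cheapest site among the open ones.
{Brent, Largo}: Norris→Largo 5·22=110, Tring→Largo 5·5=25, Elton→Largo 5·25=125, Sutton→Largo 4·7=28, Kent→Brent 4·11=44, Pell→Brent 8·9=72. Service 404; fixed 404; total 808.

Total cost: 808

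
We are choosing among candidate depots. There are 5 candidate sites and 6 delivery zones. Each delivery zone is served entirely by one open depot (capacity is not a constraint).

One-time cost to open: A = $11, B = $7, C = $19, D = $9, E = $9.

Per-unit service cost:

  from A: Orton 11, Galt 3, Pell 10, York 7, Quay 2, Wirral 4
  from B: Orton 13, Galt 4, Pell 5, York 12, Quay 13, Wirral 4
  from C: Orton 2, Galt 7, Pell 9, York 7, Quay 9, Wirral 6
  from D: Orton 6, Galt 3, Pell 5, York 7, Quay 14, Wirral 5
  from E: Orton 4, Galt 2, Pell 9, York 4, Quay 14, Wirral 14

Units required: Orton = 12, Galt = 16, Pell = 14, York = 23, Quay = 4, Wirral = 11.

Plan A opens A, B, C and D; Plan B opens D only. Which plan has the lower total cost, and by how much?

Plan A: {A, B, C, D}: Orton→C 2·12=24, Galt→A 3·16=48, Pell→B 5·14=70, York→A 7·23=161, Quay→A 2·4=8, Wirral→A 4·11=44. Service 355; fixed 46; total 401.
Plan B: {D}: Orton→D 6·12=72, Galt→D 3·16=48, Pell→D 5·14=70, York→D 7·23=161, Quay→D 14·4=56, Wirral→D 5·11=55. Service 462; fixed 9; total 471.
Difference: |401 − 471| = 70.

Plan A is cheaper by 70.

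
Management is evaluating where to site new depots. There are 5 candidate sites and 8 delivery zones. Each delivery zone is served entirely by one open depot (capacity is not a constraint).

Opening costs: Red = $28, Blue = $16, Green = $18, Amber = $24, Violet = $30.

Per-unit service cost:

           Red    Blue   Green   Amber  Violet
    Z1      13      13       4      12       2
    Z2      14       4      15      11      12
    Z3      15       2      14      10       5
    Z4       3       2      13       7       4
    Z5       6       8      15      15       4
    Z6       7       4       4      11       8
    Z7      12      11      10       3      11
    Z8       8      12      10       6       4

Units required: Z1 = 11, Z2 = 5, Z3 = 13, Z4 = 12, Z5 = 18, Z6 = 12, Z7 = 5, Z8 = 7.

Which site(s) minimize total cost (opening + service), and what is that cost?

For any fixed open set, each delivery zone goes to its cheapest open site; total = fixed + service.
{Blue, Amber, Violet}: Z1→Violet 2·11=22, Z2→Blue 4·5=20, Z3→Blue 2·13=26, Z4→Blue 2·12=24, Z5→Violet 4·18=72, Z6→Blue 4·12=48, Z7→Amber 3·5=15, Z8→Violet 4·7=28. Service 255; fixed 70; total 325.
{Blue, Violet}: service 295 + fixed 46 = 341
{Blue, Green, Amber, Violet}: Z1→Violet 2·11=22, Z2→Blue 4·5=20, Z3→Blue 2·13=26, Z4→Blue 2·12=24, Z5→Violet 4·18=72, Z6→Blue 4·12=48, Z7→Amber 3·5=15, Z8→Violet 4·7=28. Service 255; fixed 88; total 343.
{Red, Blue, Green, Amber, Violet}: Z1→Violet 2·11=22, Z2→Blue 4·5=20, Z3→Blue 2·13=26, Z4→Blue 2·12=24, Z5→Violet 4·18=72, Z6→Blue 4·12=48, Z7→Amber 3·5=15, Z8→Violet 4·7=28. Service 255; fixed 116; total 371.
No other subset beats 325.

Open Blue, Amber and Violet; minimum total cost 325.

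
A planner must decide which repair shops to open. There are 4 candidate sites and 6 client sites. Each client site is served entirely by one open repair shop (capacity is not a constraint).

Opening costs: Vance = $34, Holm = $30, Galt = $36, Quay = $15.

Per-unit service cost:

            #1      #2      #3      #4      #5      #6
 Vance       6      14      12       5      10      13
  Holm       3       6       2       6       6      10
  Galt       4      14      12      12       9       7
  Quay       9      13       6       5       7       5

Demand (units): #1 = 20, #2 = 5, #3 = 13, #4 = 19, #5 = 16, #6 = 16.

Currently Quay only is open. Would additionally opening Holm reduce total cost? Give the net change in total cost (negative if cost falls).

Current service cost with {Quay}: 610.
Adding Holm: each client site re-picks its cheapest; new service cost 387, saving 223.
Extra fixed cost: 30. Net change = 30 − 223 = -193.
(Totals: 625 → 432.)

Yes — net change −193 (cost falls by 193).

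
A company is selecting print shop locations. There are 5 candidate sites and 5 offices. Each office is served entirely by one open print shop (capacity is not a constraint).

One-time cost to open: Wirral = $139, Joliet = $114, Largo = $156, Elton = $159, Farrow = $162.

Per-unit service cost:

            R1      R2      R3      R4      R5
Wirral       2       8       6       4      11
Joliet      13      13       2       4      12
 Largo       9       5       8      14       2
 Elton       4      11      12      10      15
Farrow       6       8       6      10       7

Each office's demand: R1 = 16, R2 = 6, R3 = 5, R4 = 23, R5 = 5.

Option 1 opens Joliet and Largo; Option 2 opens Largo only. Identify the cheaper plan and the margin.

Option 1 is cheaper by 146.

Option 1: {Joliet, Largo}: R1→Largo 9·16=144, R2→Largo 5·6=30, R3→Joliet 2·5=10, R4→Joliet 4·23=92, R5→Largo 2·5=10. Service 286; fixed 270; total 556.
Option 2: {Largo}: R1→Largo 9·16=144, R2→Largo 5·6=30, R3→Largo 8·5=40, R4→Largo 14·23=322, R5→Largo 2·5=10. Service 546; fixed 156; total 702.
Difference: |556 − 702| = 146.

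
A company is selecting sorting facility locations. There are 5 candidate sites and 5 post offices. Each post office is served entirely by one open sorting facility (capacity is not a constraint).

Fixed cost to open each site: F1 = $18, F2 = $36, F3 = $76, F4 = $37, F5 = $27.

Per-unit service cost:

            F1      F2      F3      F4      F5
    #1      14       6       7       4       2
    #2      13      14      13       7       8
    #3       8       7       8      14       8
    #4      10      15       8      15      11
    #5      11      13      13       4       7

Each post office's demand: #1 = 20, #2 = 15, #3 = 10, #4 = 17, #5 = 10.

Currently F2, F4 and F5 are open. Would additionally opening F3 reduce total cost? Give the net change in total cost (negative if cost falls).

Current service cost with {F2, F4, F5}: 442.
Adding F3: each post office re-picks its cheapest; new service cost 391, saving 51.
Extra fixed cost: 76. Net change = 76 − 51 = 25.
(Totals: 542 → 567.)

No — net change +25 (cost rises by 25).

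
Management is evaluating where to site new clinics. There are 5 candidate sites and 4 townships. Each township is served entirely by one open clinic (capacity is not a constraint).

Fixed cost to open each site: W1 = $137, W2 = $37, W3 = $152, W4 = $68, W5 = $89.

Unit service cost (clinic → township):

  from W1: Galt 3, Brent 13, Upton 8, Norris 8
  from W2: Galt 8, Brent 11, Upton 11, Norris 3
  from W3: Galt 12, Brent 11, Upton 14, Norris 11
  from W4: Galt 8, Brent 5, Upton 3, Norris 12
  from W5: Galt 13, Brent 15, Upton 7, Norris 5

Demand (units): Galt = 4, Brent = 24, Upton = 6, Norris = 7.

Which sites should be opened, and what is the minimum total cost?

For any fixed open set, each township goes to its cheapest open site; total = fixed + service.
{W2, W4}: Galt→W2 8·4=32, Brent→W4 5·24=120, Upton→W4 3·6=18, Norris→W2 3·7=21. Service 191; fixed 105; total 296.
{W4}: service 254 + fixed 68 = 322
{W4, W5}: Galt→W4 8·4=32, Brent→W4 5·24=120, Upton→W4 3·6=18, Norris→W5 5·7=35. Service 205; fixed 157; total 362.
{W1, W2, W3, W4, W5}: Galt→W1 3·4=12, Brent→W4 5·24=120, Upton→W4 3·6=18, Norris→W2 3·7=21. Service 171; fixed 483; total 654.
No other subset beats 296.

Open W2 and W4; minimum total cost 296.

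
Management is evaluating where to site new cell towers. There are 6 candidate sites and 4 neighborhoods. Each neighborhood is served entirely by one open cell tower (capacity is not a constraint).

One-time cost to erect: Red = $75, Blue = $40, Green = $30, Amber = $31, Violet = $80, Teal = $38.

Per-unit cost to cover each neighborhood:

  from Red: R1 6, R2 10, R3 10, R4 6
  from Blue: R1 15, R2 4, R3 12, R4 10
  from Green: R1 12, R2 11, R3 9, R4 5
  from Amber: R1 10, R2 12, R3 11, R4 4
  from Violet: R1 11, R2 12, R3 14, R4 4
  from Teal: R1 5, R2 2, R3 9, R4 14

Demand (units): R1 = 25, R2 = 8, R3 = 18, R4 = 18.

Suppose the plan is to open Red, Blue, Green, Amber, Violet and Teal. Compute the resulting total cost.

Each neighborhood is assigned to its cheapest site among the open ones.
{Red, Blue, Green, Amber, Violet, Teal}: R1→Teal 5·25=125, R2→Teal 2·8=16, R3→Green 9·18=162, R4→Amber 4·18=72. Service 375; fixed 294; total 669.

Total cost: 669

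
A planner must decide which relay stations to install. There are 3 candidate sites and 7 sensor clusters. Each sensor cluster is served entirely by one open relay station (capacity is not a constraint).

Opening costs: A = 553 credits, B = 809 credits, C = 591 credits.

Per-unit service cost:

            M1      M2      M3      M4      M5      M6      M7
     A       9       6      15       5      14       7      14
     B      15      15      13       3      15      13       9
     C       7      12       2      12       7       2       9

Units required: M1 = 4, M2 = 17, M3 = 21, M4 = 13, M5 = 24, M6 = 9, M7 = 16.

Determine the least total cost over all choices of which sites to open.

Minimum total cost: 1351

For any fixed open set, each sensor cluster goes to its cheapest open site; total = fixed + service.
{C}: M1→C 7·4=28, M2→C 12·17=204, M3→C 2·21=42, M4→C 12·13=156, M5→C 7·24=168, M6→C 2·9=18, M7→C 9·16=144. Service 760; fixed 591; total 1351.
{A}: service 1141 + fixed 553 = 1694
{A, C}: service 567 + fixed 1144 = 1711
{A, B, C}: service 541 + fixed 1953 = 2494
No other subset beats 1351.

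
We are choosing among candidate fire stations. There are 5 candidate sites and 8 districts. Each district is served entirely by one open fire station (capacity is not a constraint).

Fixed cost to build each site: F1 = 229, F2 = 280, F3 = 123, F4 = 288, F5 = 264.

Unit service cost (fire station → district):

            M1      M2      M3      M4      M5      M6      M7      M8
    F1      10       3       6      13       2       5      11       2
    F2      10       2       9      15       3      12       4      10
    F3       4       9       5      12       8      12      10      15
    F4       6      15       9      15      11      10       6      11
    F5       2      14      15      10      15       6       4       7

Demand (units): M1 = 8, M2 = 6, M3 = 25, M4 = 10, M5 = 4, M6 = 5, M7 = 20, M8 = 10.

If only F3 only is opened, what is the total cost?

Total cost: 896

Each district is assigned to its cheapest site among the open ones.
{F3}: M1→F3 4·8=32, M2→F3 9·6=54, M3→F3 5·25=125, M4→F3 12·10=120, M5→F3 8·4=32, M6→F3 12·5=60, M7→F3 10·20=200, M8→F3 15·10=150. Service 773; fixed 123; total 896.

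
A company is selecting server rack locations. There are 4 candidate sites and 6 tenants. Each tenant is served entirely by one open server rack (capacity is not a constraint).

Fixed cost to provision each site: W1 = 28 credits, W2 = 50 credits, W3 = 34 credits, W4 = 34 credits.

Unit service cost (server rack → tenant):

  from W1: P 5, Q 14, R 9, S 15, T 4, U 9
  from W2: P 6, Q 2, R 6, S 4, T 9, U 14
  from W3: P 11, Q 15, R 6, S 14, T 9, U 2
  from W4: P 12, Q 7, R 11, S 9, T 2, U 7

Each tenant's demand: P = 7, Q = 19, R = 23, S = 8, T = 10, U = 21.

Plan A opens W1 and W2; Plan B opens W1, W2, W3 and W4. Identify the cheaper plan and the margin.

Plan B is cheaper by 99.

Plan A: {W1, W2}: P→W1 5·7=35, Q→W2 2·19=38, R→W2 6·23=138, S→W2 4·8=32, T→W1 4·10=40, U→W1 9·21=189. Service 472; fixed 78; total 550.
Plan B: {W1, W2, W3, W4}: P→W1 5·7=35, Q→W2 2·19=38, R→W2 6·23=138, S→W2 4·8=32, T→W4 2·10=20, U→W3 2·21=42. Service 305; fixed 146; total 451.
Difference: |550 − 451| = 99.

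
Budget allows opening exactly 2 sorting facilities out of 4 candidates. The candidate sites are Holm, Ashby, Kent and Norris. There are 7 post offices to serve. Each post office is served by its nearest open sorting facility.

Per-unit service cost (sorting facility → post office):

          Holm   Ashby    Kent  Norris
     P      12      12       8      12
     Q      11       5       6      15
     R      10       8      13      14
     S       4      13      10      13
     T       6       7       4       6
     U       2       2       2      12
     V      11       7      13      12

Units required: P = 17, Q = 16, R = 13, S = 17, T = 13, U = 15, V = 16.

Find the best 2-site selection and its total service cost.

With exactly 2 open, each post office uses its cheapest among the chosen.
{Holm, Ashby}: P→Holm 12·17=204, Q→Ashby 5·16=80, R→Ashby 8·13=104, S→Holm 4·17=68, T→Holm 6·13=78, U→Holm 2·15=30, V→Ashby 7·16=112. Service cost 676.
{Ashby, Kent}: service cost 684
{Holm, Kent}: service cost 688
Among all 6 size-2 choices, {Holm, Ashby} is lowest.

Choose Holm and Ashby; total service cost 676.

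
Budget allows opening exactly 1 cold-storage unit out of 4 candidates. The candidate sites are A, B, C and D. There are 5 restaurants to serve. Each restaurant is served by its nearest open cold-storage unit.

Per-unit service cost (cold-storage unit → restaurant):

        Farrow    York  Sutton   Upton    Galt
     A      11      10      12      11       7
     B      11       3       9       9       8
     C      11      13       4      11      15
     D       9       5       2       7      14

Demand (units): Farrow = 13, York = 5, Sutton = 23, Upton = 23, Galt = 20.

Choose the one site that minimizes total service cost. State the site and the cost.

Choose D only; total service cost 629.

With exactly 1 open, each restaurant uses its cheapest among the chosen.
{D}: Farrow→D 9·13=117, York→D 5·5=25, Sutton→D 2·23=46, Upton→D 7·23=161, Galt→D 14·20=280. Service cost 629.
{B}: service cost 732
{C}: service cost 853
Among all 4 size-1 choices, {D} is lowest.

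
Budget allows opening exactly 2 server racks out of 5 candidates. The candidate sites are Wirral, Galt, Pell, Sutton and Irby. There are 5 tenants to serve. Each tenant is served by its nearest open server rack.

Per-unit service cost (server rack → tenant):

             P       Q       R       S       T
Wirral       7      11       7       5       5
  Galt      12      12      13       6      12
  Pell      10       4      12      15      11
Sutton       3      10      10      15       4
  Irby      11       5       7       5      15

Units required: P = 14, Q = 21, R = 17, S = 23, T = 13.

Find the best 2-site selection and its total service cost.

With exactly 2 open, each tenant uses its cheapest among the chosen.
{Sutton, Irby}: P→Sutton 3·14=42, Q→Irby 5·21=105, R→Irby 7·17=119, S→Irby 5·23=115, T→Sutton 4·13=52. Service cost 433.
{Wirral, Pell}: service cost 481
{Wirral, Irby}: service cost 502
Among all 10 size-2 choices, {Sutton, Irby} is lowest.

Choose Sutton and Irby; total service cost 433.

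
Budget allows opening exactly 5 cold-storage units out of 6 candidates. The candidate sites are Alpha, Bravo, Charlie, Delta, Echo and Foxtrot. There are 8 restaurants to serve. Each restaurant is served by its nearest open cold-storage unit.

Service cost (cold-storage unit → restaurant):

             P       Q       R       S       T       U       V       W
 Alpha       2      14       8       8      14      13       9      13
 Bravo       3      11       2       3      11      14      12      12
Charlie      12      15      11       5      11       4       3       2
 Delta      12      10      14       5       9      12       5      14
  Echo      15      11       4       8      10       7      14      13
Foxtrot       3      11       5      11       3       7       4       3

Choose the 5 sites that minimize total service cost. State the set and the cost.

Choose Alpha, Bravo, Charlie, Delta and Foxtrot; total service cost 29.

With exactly 5 open, each restaurant uses its cheapest among the chosen.
{Alpha, Bravo, Charlie, Delta, Foxtrot}: P→Alpha 2, Q→Delta 10, R→Bravo 2, S→Bravo 3, T→Foxtrot 3, U→Charlie 4, V→Charlie 3, W→Charlie 2. Service cost 29.
{Alpha, Bravo, Charlie, Echo, Foxtrot}: service cost 30
{Bravo, Charlie, Delta, Echo, Foxtrot}: service cost 30
Among all 6 size-5 choices, {Alpha, Bravo, Charlie, Delta, Foxtrot} is lowest.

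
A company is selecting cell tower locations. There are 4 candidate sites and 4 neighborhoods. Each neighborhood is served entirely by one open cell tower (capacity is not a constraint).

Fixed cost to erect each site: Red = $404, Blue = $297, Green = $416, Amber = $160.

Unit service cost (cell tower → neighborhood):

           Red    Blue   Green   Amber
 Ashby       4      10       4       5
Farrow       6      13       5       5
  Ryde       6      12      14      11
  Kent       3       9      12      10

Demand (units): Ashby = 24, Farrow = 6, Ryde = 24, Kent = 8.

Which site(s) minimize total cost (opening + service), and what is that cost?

Open Amber only; minimum total cost 654.

For any fixed open set, each neighborhood goes to its cheapest open site; total = fixed + service.
{Amber}: Ashby→Amber 5·24=120, Farrow→Amber 5·6=30, Ryde→Amber 11·24=264, Kent→Amber 10·8=80. Service 494; fixed 160; total 654.
{Red}: Ashby→Red 4·24=96, Farrow→Red 6·6=36, Ryde→Red 6·24=144, Kent→Red 3·8=24. Service 300; fixed 404; total 704.
{Red, Amber}: service 294 + fixed 564 = 858
{Red, Blue, Green, Amber}: service 294 + fixed 1277 = 1571
No other subset beats 654.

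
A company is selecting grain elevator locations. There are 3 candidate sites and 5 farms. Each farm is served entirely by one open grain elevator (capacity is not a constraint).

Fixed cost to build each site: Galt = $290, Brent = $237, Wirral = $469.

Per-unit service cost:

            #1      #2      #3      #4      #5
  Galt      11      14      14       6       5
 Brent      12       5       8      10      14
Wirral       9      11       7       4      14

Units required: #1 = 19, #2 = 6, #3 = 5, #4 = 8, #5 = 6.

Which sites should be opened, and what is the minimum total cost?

Open Brent only; minimum total cost 699.

For any fixed open set, each farm goes to its cheapest open site; total = fixed + service.
{Brent}: #1→Brent 12·19=228, #2→Brent 5·6=30, #3→Brent 8·5=40, #4→Brent 10·8=80, #5→Brent 14·6=84. Service 462; fixed 237; total 699.
{Galt}: service 441 + fixed 290 = 731
{Wirral}: #1→Wirral 9·19=171, #2→Wirral 11·6=66, #3→Wirral 7·5=35, #4→Wirral 4·8=32, #5→Wirral 14·6=84. Service 388; fixed 469; total 857.
{Galt, Brent, Wirral}: service 298 + fixed 996 = 1294
No other subset beats 699.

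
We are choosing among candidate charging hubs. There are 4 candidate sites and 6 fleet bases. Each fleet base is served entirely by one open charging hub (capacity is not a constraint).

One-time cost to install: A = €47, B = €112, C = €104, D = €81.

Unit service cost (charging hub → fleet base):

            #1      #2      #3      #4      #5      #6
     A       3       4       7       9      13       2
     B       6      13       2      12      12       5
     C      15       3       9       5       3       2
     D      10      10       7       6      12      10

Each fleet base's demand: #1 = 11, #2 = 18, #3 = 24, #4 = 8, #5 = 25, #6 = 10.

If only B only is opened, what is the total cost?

Each fleet base is assigned to its cheapest site among the open ones.
{B}: #1→B 6·11=66, #2→B 13·18=234, #3→B 2·24=48, #4→B 12·8=96, #5→B 12·25=300, #6→B 5·10=50. Service 794; fixed 112; total 906.

Total cost: 906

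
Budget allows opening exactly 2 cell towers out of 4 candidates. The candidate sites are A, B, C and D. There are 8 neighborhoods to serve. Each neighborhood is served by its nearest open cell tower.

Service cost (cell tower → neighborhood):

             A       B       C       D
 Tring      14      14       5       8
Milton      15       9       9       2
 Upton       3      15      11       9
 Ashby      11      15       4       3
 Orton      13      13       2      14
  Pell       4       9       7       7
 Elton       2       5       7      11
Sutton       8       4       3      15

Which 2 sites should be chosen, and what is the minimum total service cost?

Choose A and C; total service cost 32.

With exactly 2 open, each neighborhood uses its cheapest among the chosen.
{A, C}: Tring→C 5, Milton→C 9, Upton→A 3, Ashby→C 4, Orton→C 2, Pell→A 4, Elton→A 2, Sutton→C 3. Service cost 32.
{C, D}: service cost 38
{A, D}: service cost 43
Among all 6 size-2 choices, {A, C} is lowest.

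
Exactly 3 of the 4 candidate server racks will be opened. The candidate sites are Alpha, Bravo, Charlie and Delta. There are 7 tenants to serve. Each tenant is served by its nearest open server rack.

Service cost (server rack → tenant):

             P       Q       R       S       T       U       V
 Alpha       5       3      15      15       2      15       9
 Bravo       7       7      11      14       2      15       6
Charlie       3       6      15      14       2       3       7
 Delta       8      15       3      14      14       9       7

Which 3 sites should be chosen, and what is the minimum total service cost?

Choose Alpha, Charlie and Delta; total service cost 35.

With exactly 3 open, each tenant uses its cheapest among the chosen.
{Alpha, Charlie, Delta}: P→Charlie 3, Q→Alpha 3, R→Delta 3, S→Charlie 14, T→Alpha 2, U→Charlie 3, V→Charlie 7. Service cost 35.
{Bravo, Charlie, Delta}: service cost 37
{Alpha, Bravo, Charlie}: service cost 42
Among all 4 size-3 choices, {Alpha, Charlie, Delta} is lowest.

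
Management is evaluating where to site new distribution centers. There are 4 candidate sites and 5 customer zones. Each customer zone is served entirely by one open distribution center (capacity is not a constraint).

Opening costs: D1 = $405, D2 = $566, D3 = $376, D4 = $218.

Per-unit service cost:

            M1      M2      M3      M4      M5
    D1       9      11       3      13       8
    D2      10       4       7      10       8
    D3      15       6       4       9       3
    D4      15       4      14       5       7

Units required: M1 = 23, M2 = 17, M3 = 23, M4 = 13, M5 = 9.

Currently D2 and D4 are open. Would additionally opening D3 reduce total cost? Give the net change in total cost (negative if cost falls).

Current service cost with {D2, D4}: 587.
Adding D3: each customer zone re-picks its cheapest; new service cost 482, saving 105.
Extra fixed cost: 376. Net change = 376 − 105 = 271.
(Totals: 1371 → 1642.)

No — net change +271 (cost rises by 271).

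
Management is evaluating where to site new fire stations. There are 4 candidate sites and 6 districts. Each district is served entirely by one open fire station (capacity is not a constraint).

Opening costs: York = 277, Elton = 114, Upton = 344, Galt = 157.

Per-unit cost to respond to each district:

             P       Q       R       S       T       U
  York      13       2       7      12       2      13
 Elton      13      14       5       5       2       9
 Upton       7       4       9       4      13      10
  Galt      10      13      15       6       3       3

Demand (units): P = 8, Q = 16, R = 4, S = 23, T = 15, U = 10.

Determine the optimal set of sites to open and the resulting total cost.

For any fixed open set, each district goes to its cheapest open site; total = fixed + service.
{Elton}: P→Elton 13·8=104, Q→Elton 14·16=224, R→Elton 5·4=20, S→Elton 5·23=115, T→Elton 2·15=30, U→Elton 9·10=90. Service 583; fixed 114; total 697.
{Galt}: service 561 + fixed 157 = 718
{Elton, Galt}: service 483 + fixed 271 = 754
{York, Elton, Upton, Galt}: service 260 + fixed 892 = 1152
No other subset beats 697.

Open Elton only; minimum total cost 697.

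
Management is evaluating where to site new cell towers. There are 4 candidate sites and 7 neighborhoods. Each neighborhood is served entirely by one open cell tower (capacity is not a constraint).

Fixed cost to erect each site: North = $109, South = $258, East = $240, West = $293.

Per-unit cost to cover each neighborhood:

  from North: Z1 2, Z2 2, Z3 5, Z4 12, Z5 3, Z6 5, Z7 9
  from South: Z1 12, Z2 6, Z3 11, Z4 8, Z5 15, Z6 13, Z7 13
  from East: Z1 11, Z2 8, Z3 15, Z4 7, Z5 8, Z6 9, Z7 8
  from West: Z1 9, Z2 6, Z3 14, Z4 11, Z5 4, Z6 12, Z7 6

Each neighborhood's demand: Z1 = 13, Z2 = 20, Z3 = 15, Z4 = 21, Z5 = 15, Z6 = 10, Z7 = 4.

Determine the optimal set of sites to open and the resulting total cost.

For any fixed open set, each neighborhood goes to its cheapest open site; total = fixed + service.
{North}: Z1→North 2·13=26, Z2→North 2·20=40, Z3→North 5·15=75, Z4→North 12·21=252, Z5→North 3·15=45, Z6→North 5·10=50, Z7→North 9·4=36. Service 524; fixed 109; total 633.
{North, East}: service 415 + fixed 349 = 764
{North, South}: service 440 + fixed 367 = 807
{North, South, East, West}: Z1→North 2·13=26, Z2→North 2·20=40, Z3→North 5·15=75, Z4→East 7·21=147, Z5→North 3·15=45, Z6→North 5·10=50, Z7→West 6·4=24. Service 407; fixed 900; total 1307.
No other subset beats 633.

Open North only; minimum total cost 633.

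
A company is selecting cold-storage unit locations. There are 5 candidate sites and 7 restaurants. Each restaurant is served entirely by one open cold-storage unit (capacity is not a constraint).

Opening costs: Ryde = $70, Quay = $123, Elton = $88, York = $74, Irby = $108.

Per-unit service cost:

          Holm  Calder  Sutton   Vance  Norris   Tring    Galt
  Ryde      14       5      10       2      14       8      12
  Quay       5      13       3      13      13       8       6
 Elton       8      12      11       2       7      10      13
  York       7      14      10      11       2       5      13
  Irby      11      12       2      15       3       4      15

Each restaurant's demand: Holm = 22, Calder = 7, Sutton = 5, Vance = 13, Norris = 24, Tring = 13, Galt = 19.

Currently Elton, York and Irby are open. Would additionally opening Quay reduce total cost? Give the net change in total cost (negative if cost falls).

Current service cost with {Elton, York, Irby}: 621.
Adding Quay: each restaurant re-picks its cheapest; new service cost 444, saving 177.
Extra fixed cost: 123. Net change = 123 − 177 = -54.
(Totals: 891 → 837.)

Yes — net change −54 (cost falls by 54).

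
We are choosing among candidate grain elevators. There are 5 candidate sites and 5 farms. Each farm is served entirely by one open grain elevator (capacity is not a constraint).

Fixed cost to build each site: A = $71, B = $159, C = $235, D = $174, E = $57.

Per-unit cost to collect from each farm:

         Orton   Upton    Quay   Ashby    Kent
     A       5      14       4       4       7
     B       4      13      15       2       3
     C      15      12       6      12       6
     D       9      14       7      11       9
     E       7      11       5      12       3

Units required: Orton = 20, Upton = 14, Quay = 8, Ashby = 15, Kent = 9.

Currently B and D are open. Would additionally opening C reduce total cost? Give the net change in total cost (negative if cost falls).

Current service cost with {B, D}: 375.
Adding C: each farm re-picks its cheapest; new service cost 353, saving 22.
Extra fixed cost: 235. Net change = 235 − 22 = 213.
(Totals: 708 → 921.)

No — net change +213 (cost rises by 213).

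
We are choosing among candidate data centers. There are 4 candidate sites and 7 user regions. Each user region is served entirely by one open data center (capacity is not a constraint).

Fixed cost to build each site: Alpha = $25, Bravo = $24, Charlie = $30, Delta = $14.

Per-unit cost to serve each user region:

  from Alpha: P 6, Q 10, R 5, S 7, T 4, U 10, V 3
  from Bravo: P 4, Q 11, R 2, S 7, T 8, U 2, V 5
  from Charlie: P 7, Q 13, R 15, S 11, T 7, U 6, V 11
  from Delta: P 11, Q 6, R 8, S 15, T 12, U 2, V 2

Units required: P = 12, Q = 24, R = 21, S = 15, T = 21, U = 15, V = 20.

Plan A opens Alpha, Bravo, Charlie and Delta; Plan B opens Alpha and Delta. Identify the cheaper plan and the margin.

Plan A is cheaper by 33.

Plan A: {Alpha, Bravo, Charlie, Delta}: P→Bravo 4·12=48, Q→Delta 6·24=144, R→Bravo 2·21=42, S→Alpha 7·15=105, T→Alpha 4·21=84, U→Bravo 2·15=30, V→Delta 2·20=40. Service 493; fixed 93; total 586.
Plan B: {Alpha, Delta}: P→Alpha 6·12=72, Q→Delta 6·24=144, R→Alpha 5·21=105, S→Alpha 7·15=105, T→Alpha 4·21=84, U→Delta 2·15=30, V→Delta 2·20=40. Service 580; fixed 39; total 619.
Difference: |586 − 619| = 33.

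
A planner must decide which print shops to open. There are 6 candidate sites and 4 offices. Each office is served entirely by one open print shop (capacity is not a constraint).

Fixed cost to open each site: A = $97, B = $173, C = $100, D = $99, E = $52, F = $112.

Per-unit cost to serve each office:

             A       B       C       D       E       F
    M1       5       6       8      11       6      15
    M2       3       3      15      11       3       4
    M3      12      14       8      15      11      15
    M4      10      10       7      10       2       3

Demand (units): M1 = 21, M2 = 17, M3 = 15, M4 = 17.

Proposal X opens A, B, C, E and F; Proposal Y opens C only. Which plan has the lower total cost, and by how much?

Proposal Y is cheaper by 82.

Proposal X: {A, B, C, E, F}: M1→A 5·21=105, M2→A 3·17=51, M3→C 8·15=120, M4→E 2·17=34. Service 310; fixed 534; total 844.
Proposal Y: {C}: M1→C 8·21=168, M2→C 15·17=255, M3→C 8·15=120, M4→C 7·17=119. Service 662; fixed 100; total 762.
Difference: |844 − 762| = 82.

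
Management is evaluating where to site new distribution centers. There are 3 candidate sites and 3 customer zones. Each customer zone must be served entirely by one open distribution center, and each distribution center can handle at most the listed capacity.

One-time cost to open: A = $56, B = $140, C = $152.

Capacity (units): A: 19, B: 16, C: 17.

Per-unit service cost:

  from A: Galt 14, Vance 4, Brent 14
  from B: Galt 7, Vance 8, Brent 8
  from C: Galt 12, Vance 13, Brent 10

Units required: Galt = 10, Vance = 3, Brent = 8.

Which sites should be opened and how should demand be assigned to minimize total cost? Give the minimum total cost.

Open {A, B}: Galt→B 7·10=70, Vance→A 4·3=12, Brent→A 14·8=112.
Loads: A carries 11/19, B carries 10/16. Service 194; fixed 196; total 390.
Next best feasible plan costs 402.

Minimum total cost: 390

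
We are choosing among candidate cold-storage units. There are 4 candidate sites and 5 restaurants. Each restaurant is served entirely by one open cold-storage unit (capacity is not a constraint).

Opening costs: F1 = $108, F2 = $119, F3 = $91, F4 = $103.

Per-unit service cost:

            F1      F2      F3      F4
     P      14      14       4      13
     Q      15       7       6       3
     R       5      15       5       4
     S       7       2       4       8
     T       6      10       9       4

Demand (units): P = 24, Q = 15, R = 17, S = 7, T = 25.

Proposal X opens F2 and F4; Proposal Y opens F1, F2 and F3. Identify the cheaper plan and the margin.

Proposal X: {F2, F4}: P→F4 13·24=312, Q→F4 3·15=45, R→F4 4·17=68, S→F2 2·7=14, T→F4 4·25=100. Service 539; fixed 222; total 761.
Proposal Y: {F1, F2, F3}: P→F3 4·24=96, Q→F3 6·15=90, R→F1 5·17=85, S→F2 2·7=14, T→F1 6·25=150. Service 435; fixed 318; total 753.
Difference: |761 − 753| = 8.

Proposal Y is cheaper by 8.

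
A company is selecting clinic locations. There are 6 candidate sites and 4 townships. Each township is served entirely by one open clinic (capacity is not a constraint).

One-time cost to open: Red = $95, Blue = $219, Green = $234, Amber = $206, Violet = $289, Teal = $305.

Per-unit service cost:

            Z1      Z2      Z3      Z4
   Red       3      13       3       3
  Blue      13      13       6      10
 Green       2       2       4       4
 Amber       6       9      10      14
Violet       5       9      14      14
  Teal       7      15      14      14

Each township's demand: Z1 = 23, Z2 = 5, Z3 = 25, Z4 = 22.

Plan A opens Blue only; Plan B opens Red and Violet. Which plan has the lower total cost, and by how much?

Plan A: {Blue}: Z1→Blue 13·23=299, Z2→Blue 13·5=65, Z3→Blue 6·25=150, Z4→Blue 10·22=220. Service 734; fixed 219; total 953.
Plan B: {Red, Violet}: Z1→Red 3·23=69, Z2→Violet 9·5=45, Z3→Red 3·25=75, Z4→Red 3·22=66. Service 255; fixed 384; total 639.
Difference: |953 − 639| = 314.

Plan B is cheaper by 314.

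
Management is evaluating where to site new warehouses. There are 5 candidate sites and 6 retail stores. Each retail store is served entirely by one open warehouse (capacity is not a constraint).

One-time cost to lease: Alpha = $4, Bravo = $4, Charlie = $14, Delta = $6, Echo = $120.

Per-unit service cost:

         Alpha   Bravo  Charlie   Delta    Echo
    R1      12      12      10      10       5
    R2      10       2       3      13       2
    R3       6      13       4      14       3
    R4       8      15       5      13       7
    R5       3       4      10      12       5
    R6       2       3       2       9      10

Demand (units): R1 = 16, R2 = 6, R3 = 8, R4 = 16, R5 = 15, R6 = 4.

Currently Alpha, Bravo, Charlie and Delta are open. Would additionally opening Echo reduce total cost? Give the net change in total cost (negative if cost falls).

No — net change +32 (cost rises by 32).

Current service cost with {Alpha, Bravo, Charlie, Delta}: 337.
Adding Echo: each retail store re-picks its cheapest; new service cost 249, saving 88.
Extra fixed cost: 120. Net change = 120 − 88 = 32.
(Totals: 365 → 397.)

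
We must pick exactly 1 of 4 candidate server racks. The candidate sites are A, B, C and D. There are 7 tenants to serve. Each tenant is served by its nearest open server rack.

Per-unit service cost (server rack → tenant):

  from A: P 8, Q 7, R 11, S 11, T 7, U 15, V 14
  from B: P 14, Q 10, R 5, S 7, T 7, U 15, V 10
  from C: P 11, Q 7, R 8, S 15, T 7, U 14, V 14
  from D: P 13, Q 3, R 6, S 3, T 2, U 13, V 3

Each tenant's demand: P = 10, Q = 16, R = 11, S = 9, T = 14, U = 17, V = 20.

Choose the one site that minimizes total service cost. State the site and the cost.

With exactly 1 open, each tenant uses its cheapest among the chosen.
{D}: P→D 13·10=130, Q→D 3·16=48, R→D 6·11=66, S→D 3·9=27, T→D 2·14=28, U→D 13·17=221, V→D 3·20=60. Service cost 580.
{B}: service cost 971
{A}: service cost 1045
Among all 4 size-1 choices, {D} is lowest.

Choose D only; total service cost 580.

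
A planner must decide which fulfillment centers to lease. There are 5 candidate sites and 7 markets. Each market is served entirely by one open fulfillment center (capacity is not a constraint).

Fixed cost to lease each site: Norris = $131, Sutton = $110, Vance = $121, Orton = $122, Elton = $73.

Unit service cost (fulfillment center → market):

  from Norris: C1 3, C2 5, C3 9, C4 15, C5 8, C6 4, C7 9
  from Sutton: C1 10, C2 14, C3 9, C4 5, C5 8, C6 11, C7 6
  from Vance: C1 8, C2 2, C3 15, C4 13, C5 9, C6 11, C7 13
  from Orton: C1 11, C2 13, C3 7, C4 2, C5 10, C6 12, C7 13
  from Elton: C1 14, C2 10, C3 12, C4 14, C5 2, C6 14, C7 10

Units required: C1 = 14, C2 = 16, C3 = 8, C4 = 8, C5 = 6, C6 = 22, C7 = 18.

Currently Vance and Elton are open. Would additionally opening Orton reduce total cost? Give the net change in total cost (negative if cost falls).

Yes — net change −6 (cost falls by 6).

Current service cost with {Vance, Elton}: 778.
Adding Orton: each market re-picks its cheapest; new service cost 650, saving 128.
Extra fixed cost: 122. Net change = 122 − 128 = -6.
(Totals: 972 → 966.)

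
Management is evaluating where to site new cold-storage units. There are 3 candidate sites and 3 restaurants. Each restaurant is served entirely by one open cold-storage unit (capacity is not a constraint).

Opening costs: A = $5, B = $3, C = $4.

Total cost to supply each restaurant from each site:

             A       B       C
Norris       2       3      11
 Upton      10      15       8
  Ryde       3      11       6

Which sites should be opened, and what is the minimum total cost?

For any fixed open set, each restaurant goes to its cheapest open site; total = fixed + service.
{A}: Norris→A 2, Upton→A 10, Ryde→A 3. Service 15; fixed 5; total 20.
{A, C}: Norris→A 2, Upton→C 8, Ryde→A 3. Service 13; fixed 9; total 22.
{A, B}: service 15 + fixed 8 = 23
{A, B, C}: service 13 + fixed 12 = 25
No other subset beats 20.

Open A only; minimum total cost 20.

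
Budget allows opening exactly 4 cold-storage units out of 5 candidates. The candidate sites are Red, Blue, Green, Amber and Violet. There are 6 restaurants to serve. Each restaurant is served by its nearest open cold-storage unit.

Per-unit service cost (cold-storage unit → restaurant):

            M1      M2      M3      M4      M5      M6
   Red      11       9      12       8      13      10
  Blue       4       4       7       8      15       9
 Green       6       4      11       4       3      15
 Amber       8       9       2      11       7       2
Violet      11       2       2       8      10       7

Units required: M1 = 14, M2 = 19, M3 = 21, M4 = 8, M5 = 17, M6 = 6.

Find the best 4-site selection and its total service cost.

With exactly 4 open, each restaurant uses its cheapest among the chosen.
{Blue, Green, Amber, Violet}: M1→Blue 4·14=56, M2→Violet 2·19=38, M3→Amber 2·21=42, M4→Green 4·8=32, M5→Green 3·17=51, M6→Amber 2·6=12. Service cost 231.
{Red, Green, Amber, Violet}: service cost 259
{Red, Blue, Green, Violet}: service cost 261
Among all 5 size-4 choices, {Blue, Green, Amber, Violet} is lowest.

Choose Blue, Green, Amber and Violet; total service cost 231.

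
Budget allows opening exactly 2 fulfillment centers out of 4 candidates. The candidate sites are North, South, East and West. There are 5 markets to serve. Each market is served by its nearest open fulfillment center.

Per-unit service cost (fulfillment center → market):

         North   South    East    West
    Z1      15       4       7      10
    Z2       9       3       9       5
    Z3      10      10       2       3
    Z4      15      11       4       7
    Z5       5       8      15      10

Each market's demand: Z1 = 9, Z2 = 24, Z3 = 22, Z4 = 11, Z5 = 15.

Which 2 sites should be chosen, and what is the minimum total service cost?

Choose South and East; total service cost 316.

With exactly 2 open, each market uses its cheapest among the chosen.
{South, East}: Z1→South 4·9=36, Z2→South 3·24=72, Z3→East 2·22=44, Z4→East 4·11=44, Z5→South 8·15=120. Service cost 316.
{South, West}: service cost 371
{East, West}: service cost 421
Among all 6 size-2 choices, {South, East} is lowest.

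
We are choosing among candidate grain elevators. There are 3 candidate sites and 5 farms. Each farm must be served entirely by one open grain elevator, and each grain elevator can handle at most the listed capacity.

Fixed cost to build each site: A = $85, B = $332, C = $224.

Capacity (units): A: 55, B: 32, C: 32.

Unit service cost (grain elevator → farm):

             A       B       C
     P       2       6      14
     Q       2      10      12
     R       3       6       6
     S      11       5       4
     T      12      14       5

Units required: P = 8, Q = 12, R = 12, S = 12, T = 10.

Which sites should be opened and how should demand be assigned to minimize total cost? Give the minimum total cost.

Minimum total cost: 413

Open {A}: P→A 2·8=16, Q→A 2·12=24, R→A 3·12=36, S→A 11·12=132, T→A 12·10=120.
Loads: A carries 54/55. Service 328; fixed 85; total 413.
Next best feasible plan costs 483.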